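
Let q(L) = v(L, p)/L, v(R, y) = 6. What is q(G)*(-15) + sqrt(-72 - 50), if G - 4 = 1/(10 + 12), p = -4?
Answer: -1980/89 + I*sqrt(122) ≈ -22.247 + 11.045*I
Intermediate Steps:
G = 89/22 (G = 4 + 1/(10 + 12) = 4 + 1/22 = 89/22 ≈ 4.0455)
q(L) = 6/L
q(G)*(-15) + sqrt(-72 - 50) = (6/(89/22))*(-15) + sqrt(-72 - 50) = (6*(22/89))*(-15) + sqrt(-122) = (132/89)*(-15) + I*sqrt(122) = -1980/89 + I*sqrt(122)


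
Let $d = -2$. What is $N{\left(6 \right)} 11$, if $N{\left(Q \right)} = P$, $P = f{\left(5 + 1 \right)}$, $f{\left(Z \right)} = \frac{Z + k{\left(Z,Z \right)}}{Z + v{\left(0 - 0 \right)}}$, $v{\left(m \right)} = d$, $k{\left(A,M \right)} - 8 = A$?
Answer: $55$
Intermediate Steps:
$k{\left(A,M \right)} = 8 + A$
$v{\left(m \right)} = -2$
$f{\left(Z \right)} = \frac{8 + 2 Z}{-2 + Z}$ ($f{\left(Z \right)} = \frac{Z + \left(8 + Z\right)}{Z - 2} = \frac{8 + 2 Z}{-2 + Z}$)
$P = 5$ ($P = \frac{2 \left(4 + \left(5 + 1\right)\right)}{-2 + \left(5 + 1\right)} = \frac{2 \left(4 + 6\right)}{-2 + 6} = 2 \cdot \frac{1}{4} \cdot 10 = 5$)
$N{\left(Q \right)} = 5$
$N{\left(6 \right)} 11 = 5 \cdot 11 = 55$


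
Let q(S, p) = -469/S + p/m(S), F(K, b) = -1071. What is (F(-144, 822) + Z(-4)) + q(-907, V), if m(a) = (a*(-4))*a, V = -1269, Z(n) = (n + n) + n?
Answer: -3562012667/3290596 ≈ -1082.5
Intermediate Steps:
Z(n) = 3*n (Z(n) = 2*n + n = 3*n)
m(a) = -4*a² (m(a) = (-4*a)*a = -4*a²)
q(S, p) = -469/S - p/(4*S²) (q(S, p) = -469/S + p/((-4*S²)) = -469/S + p*(-1/(4*S²)) = -469/S - p/(4*S²))
(F(-144, 822) + Z(-4)) + q(-907, V) = (-1071 + 3*(-4)) + (¼)*(-1*(-1269) - 1876*(-907))/(-907)² = (-1071 - 12) + (¼)*(1/822649)*(1269 + 1701532) = -1083 + (¼)*(1/822649)*1702801 = -1083 + 1702801/3290596 = -3562012667/3290596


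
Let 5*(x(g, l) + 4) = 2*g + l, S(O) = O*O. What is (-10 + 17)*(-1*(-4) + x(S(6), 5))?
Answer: 539/5 ≈ 107.80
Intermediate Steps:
S(O) = O²
x(g, l) = -4 + l/5 + 2*g/5 (x(g, l) = -4 + (2*g + l)/5 = -4 + (l + 2*g)/5 = -4 + (l/5 + 2*g/5) = -4 + l/5 + 2*g/5)
(-10 + 17)*(-1*(-4) + x(S(6), 5)) = (-10 + 17)*(-1*(-4) + (-4 + (⅕)*5 + (⅖)*6²)) = 7*(4 + (-4 + 1 + (⅖)*36)) = 7*(4 + (-4 + 1 + 72/5)) = 7*(4 + 57/5) = 7*(77/5) = 539/5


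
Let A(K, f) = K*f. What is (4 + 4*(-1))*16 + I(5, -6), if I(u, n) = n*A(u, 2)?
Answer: -60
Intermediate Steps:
I(u, n) = 2*n*u (I(u, n) = n*(u*2) = n*(2*u) = 2*n*u)
(4 + 4*(-1))*16 + I(5, -6) = (4 + 4*(-1))*16 + 2*(-6)*5 = (4 - 4)*16 - 60 = 0*16 - 60 = 0 - 60 = -60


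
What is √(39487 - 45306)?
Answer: 23*I*√11 ≈ 76.282*I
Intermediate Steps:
√(39487 - 45306) = √(-5819) = 23*I*√11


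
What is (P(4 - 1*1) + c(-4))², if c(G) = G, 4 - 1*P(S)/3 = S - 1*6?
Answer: 289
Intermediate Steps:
P(S) = 30 - 3*S (P(S) = 12 - 3*(S - 1*6) = 12 - 3*(S - 6) = 12 - 3*(-6 + S) = 12 + (18 - 3*S) = 30 - 3*S)
(P(4 - 1*1) + c(-4))² = ((30 - 3*(4 - 1*1)) - 4)² = ((30 - 3*(4 - 1)) - 4)² = ((30 - 3*3) - 4)² = ((30 - 9) - 4)² = (21 - 4)² = 17² = 289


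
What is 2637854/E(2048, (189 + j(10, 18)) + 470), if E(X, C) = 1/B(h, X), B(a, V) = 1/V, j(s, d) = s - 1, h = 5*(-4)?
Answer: 1318927/1024 ≈ 1288.0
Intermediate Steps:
h = -20
j(s, d) = -1 + s
E(X, C) = X (E(X, C) = 1/(1/X) = X)
2637854/E(2048, (189 + j(10, 18)) + 470) = 2637854/2048 = 2637854*(1/2048) = 1318927/1024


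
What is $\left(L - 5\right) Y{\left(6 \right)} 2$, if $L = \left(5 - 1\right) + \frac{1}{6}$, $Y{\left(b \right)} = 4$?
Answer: $- \frac{20}{3} \approx -6.6667$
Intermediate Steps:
$L = \frac{25}{6}$ ($L = 4 + \frac{1}{6} = \frac{25}{6} \approx 4.1667$)
$\left(L - 5\right) Y{\left(6 \right)} 2 = \left(\frac{25}{6} - 5\right) 4 \cdot 2 = \left(- \frac{5}{6}\right) 8 = - \frac{20}{3}$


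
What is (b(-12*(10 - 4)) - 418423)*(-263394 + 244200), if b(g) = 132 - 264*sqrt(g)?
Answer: 8028677454 + 30403296*I*sqrt(2) ≈ 8.0287e+9 + 4.2997e+7*I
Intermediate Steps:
b(g) = 132 - 264*sqrt(g)
(b(-12*(10 - 4)) - 418423)*(-263394 + 244200) = ((132 - 264*2*I*sqrt(3)*sqrt(10 - 4)) - 418423)*(-263394 + 244200) = ((132 - 264*6*I*sqrt(2)) - 418423)*(-19194) = ((132 - 1584*I*sqrt(2)) - 418423)*(-19194) = (-418291 - 1584*I*sqrt(2))*(-19194) = 8028677454 + 30403296*I*sqrt(2)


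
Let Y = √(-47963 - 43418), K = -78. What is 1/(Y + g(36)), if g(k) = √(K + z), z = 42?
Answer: 6*I/91345 - I*√91381/91345 ≈ -0.0032437*I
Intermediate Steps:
Y = I*√91381 (Y = √(-91381) = I*√91381 ≈ 302.29*I)
g(k) = 6*I (g(k) = √(-78 + 42) = √(-36) = 6*I)
1/(Y + g(36)) = 1/(I*√91381 + 6*I) = 1/(6*I + I*√91381)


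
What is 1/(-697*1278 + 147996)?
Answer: -1/742770 ≈ -1.3463e-6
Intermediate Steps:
1/(-697*1278 + 147996) = 1/(-890766 + 147996) = 1/(-742770) = -1/742770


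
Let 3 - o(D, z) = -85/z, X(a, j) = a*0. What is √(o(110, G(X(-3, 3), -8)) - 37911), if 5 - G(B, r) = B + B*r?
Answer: I*√37891 ≈ 194.66*I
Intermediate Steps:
X(a, j) = 0
G(B, r) = 5 - B - B*r (G(B, r) = 5 - (B + B*r) = 5 + (-B - B*r) = 5 - B - B*r)
o(D, z) = 3 + 85/z (o(D, z) = 3 - (-85)/z = 3 + 85/z)
√(o(110, G(X(-3, 3), -8)) - 37911) = √((3 + 85/(5 - 1*0 - 1*0*(-8))) - 37911) = √((3 + 85/(5 + 0 + 0)) - 37911) = √((3 + 85/5) - 37911) = √((3 + 85*(⅕)) - 37911) = √((3 + 17) - 37911) = √(20 - 37911) = √(-37891) = I*√37891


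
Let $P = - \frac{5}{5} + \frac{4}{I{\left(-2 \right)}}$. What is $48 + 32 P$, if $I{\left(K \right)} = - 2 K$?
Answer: $48$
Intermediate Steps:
$P = 0$ ($P = - \frac{5}{5} + \frac{4}{\left(-2\right) \left(-2\right)} = \left(-5\right) \frac{1}{5} + \frac{4}{4} = -1 + 4 \cdot \frac{1}{4} = -1 + 1 = 0$)
$48 + 32 P = 48 + 32 \cdot 0 = 48 + 0 = 48$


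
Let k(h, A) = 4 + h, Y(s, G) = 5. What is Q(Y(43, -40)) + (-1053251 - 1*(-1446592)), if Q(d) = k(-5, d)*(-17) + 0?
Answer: 393358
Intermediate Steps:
Q(d) = 17 (Q(d) = (4 - 5)*(-17) + 0 = -1*(-17) + 0 = 17 + 0 = 17)
Q(Y(43, -40)) + (-1053251 - 1*(-1446592)) = 17 + (-1053251 - 1*(-1446592)) = 17 + (-1053251 + 1446592) = 17 + 393341 = 393358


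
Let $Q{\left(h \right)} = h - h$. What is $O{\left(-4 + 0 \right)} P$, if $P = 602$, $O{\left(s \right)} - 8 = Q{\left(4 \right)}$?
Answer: $4816$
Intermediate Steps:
$Q{\left(h \right)} = 0$
$O{\left(s \right)} = 8$ ($O{\left(s \right)} = 8 + 0 = 8$)
$O{\left(-4 + 0 \right)} P = 8 \cdot 602 = 4816$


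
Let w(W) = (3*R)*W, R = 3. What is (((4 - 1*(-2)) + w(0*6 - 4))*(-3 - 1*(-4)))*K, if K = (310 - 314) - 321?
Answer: 9750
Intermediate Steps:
K = -325 (K = -4 - 321 = -325)
w(W) = 9*W (w(W) = (3*3)*W = 9*W)
(((4 - 1*(-2)) + w(0*6 - 4))*(-3 - 1*(-4)))*K = (((4 - 1*(-2)) + 9*(0*6 - 4))*(-3 - 1*(-4)))*(-325) = (((4 + 2) + 9*(0 - 4))*(-3 + 4))*(-325) = ((6 + 9*(-4))*1)*(-325) = ((6 - 36)*1)*(-325) = -30*1*(-325) = -30*(-325) = 9750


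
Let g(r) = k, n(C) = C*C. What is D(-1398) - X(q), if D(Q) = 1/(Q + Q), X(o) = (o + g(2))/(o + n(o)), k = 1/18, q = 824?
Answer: -4475789/2851081200 ≈ -0.0015699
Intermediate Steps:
n(C) = C**2
k = 1/18 ≈ 0.055556
g(r) = 1/18
X(o) = (1/18 + o)/(o + o**2) (X(o) = (o + 1/18)/(o + o**2) = (1/18 + o)/(o + o**2))
D(Q) = 1/(2*Q)
D(-1398) - X(q) = (1/2)/(-1398) - (1/18 + 824)/(824*(1 + 824)) = (1/2)*(-1/1398) - 14833/(824*825*18) = -1/2796 - 14833/(824*825*18) = -1/2796 - 1*14833/12236400 = -1/2796 - 14833/12236400 = -4475789/2851081200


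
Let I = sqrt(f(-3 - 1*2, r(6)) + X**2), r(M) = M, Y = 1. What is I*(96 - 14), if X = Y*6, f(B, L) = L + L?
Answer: 328*sqrt(3) ≈ 568.11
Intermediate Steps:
f(B, L) = 2*L
X = 6 (X = 1*6 = 6)
I = 4*sqrt(3) (I = sqrt(2*6 + 6**2) = sqrt(12 + 36) = sqrt(48) = 4*sqrt(3) ≈ 6.9282)
I*(96 - 14) = (4*sqrt(3))*(96 - 14) = (4*sqrt(3))*82 = 328*sqrt(3)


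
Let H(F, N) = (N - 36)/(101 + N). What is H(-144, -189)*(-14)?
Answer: -1575/44 ≈ -35.795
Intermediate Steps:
H(F, N) = (-36 + N)/(101 + N)
H(-144, -189)*(-14) = ((-36 - 189)/(101 - 189))*(-14) = (-225/(-88))*(-14) = -1/88*(-225)*(-14) = (225/88)*(-14) = -1575/44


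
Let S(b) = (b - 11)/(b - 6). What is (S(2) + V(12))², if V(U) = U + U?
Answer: 11025/16 ≈ 689.06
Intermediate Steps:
V(U) = 2*U
S(b) = (-11 + b)/(-6 + b)
(S(2) + V(12))² = ((-11 + 2)/(-6 + 2) + 2*12)² = (-9/(-4) + 24)² = (-¼*(-9) + 24)² = (9/4 + 24)² = (105/4)² = 11025/16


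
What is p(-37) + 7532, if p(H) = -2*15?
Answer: 7502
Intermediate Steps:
p(H) = -30
p(-37) + 7532 = -30 + 7532 = 7502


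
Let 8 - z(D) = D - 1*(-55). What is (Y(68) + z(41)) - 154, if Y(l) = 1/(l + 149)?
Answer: -52513/217 ≈ -242.00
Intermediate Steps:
Y(l) = 1/(149 + l)
z(D) = -47 - D (z(D) = 8 - (D - 1*(-55)) = 8 - (D + 55) = 8 - (55 + D) = 8 + (-55 - D) = -47 - D)
(Y(68) + z(41)) - 154 = (1/(149 + 68) + (-47 - 1*41)) - 154 = (1/217 + (-47 - 41)) - 154 = (1/217 - 88) - 154 = -19095/217 - 154 = -52513/217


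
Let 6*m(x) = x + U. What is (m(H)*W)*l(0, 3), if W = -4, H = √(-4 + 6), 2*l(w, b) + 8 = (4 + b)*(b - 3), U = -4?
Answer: -32/3 + 8*√2/3 ≈ -6.8954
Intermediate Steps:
l(w, b) = -4 + (-3 + b)*(4 + b)/2 (l(w, b) = -4 + ((4 + b)*(b - 3))/2 = -4 + ((4 + b)*(-3 + b))/2 = -4 + ((-3 + b)*(4 + b))/2 = -4 + (-3 + b)*(4 + b)/2)
H = √2 ≈ 1.4142
m(x) = -⅔ + x/6 (m(x) = (x - 4)/6 = (-4 + x)/6 = -⅔ + x/6)
(m(H)*W)*l(0, 3) = ((-⅔ + √2/6)*(-4))*(-10 + (½)*3 + (½)*3²) = (8/3 - 2*√2/3)*(-10 + 3/2 + (½)*9) = (8/3 - 2*√2/3)*(-10 + 3/2 + 9/2) = (8/3 - 2*√2/3)*(-4) = -32/3 + 8*√2/3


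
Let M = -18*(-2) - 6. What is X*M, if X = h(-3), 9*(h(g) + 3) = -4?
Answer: -310/3 ≈ -103.33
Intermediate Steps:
h(g) = -31/9 (h(g) = -3 + (1/9)*(-4) = -3 - 4/9 = -31/9)
X = -31/9 ≈ -3.4444
M = 30 (M = 36 - 6 = 30)
X*M = -31/9*30 = -310/3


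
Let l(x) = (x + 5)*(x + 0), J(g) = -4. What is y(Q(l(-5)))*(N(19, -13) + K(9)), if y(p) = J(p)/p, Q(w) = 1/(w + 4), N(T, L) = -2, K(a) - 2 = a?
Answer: -144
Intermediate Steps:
K(a) = 2 + a
l(x) = x*(5 + x) (l(x) = (5 + x)*x = x*(5 + x))
Q(w) = 1/(4 + w)
y(p) = -4/p
y(Q(l(-5)))*(N(19, -13) + K(9)) = (-(16 - 20*(5 - 5)))*(-2 + (2 + 9)) = (-4/(1/(4 - 5*0)))*(-2 + 11) = -4/(1/(4 + 0))*9 = -4/(1/4)*9 = -4/¼*9 = -4*4*9 = -16*9 = -144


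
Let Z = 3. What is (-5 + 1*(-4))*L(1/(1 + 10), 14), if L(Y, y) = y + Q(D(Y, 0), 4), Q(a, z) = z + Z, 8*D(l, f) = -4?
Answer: -189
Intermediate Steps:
D(l, f) = -½ (D(l, f) = (⅛)*(-4) = -½)
Q(a, z) = 3 + z (Q(a, z) = z + 3 = 3 + z)
L(Y, y) = 7 + y (L(Y, y) = y + (3 + 4) = y + 7 = 7 + y)
(-5 + 1*(-4))*L(1/(1 + 10), 14) = (-5 + 1*(-4))*(7 + 14) = (-5 - 4)*21 = -9*21 = -189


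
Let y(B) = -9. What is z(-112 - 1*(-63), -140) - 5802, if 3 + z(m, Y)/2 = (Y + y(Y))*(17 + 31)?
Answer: -20112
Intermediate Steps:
z(m, Y) = -870 + 96*Y (z(m, Y) = -6 + 2*((Y - 9)*(17 + 31)) = -6 + 2*((-9 + Y)*48) = -6 + 2*(-432 + 48*Y) = -6 + (-864 + 96*Y) = -870 + 96*Y)
z(-112 - 1*(-63), -140) - 5802 = (-870 + 96*(-140)) - 5802 = (-870 - 13440) - 5802 = -14310 - 5802 = -20112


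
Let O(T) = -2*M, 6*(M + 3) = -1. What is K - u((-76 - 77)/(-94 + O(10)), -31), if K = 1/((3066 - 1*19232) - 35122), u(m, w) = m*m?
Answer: -10805476297/3547539672 ≈ -3.0459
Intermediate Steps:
M = -19/6 (M = -3 + (⅙)*(-1) = -3 - ⅙ = -19/6 ≈ -3.1667)
O(T) = 19/3 (O(T) = -2*(-19/6) = 19/3)
u(m, w) = m²
K = -1/51288 (K = 1/((3066 - 19232) - 35122) = 1/(-16166 - 35122) = 1/(-51288) = -1/51288 ≈ -1.9498e-5)
K - u((-76 - 77)/(-94 + O(10)), -31) = -1/51288 - ((-76 - 77)/(-94 + 19/3))² = -1/51288 - (-153/(-263/3))² = -1/51288 - (-153*(-3/263))² = -1/51288 - (459/263)² = -1/51288 - 1*210681/69169 = -1/51288 - 210681/69169 = -10805476297/3547539672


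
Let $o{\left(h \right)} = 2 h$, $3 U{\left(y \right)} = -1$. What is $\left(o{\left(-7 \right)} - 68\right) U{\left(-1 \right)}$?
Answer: $\frac{82}{3} \approx 27.333$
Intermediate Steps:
$U{\left(y \right)} = - \frac{1}{3}$ ($U{\left(y \right)} = \frac{1}{3} \left(-1\right) = - \frac{1}{3}$)
$\left(o{\left(-7 \right)} - 68\right) U{\left(-1 \right)} = \left(2 \left(-7\right) - 68\right) \left(- \frac{1}{3}\right) = \left(-14 - 68\right) \left(- \frac{1}{3}\right) = \left(-82\right) \left(- \frac{1}{3}\right) = \frac{82}{3}$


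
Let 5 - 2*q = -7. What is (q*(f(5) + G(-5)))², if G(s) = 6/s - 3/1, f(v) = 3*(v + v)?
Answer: 599076/25 ≈ 23963.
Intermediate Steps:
q = 6 (q = 5/2 - ½*(-7) = 5/2 + 7/2 = 6)
f(v) = 6*v (f(v) = 3*(2*v) = 6*v)
G(s) = -3 + 6/s (G(s) = 6/s - 3*1 = 6/s - 3 = -3 + 6/s)
(q*(f(5) + G(-5)))² = (6*(6*5 + (-3 + 6/(-5))))² = (6*(30 + (-3 + 6*(-⅕))))² = (6*(30 + (-3 - 6/5)))² = (6*(30 - 21/5))² = (6*(129/5))² = (774/5)² = 599076/25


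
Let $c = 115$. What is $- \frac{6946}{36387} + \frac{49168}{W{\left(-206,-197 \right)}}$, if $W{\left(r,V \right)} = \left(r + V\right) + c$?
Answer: $- \frac{12438031}{72774} \approx -170.91$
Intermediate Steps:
$W{\left(r,V \right)} = 115 + V + r$ ($W{\left(r,V \right)} = \left(r + V\right) + 115 = \left(V + r\right) + 115 = 115 + V + r$)
$- \frac{6946}{36387} + \frac{49168}{W{\left(-206,-197 \right)}} = - \frac{6946}{36387} + \frac{49168}{115 - 197 - 206} = \left(-6946\right) \frac{1}{36387} + \frac{49168}{-288} = - \frac{6946}{36387} + 49168 \left(- \frac{1}{288}\right) = - \frac{6946}{36387} - \frac{3073}{18} = - \frac{12438031}{72774}$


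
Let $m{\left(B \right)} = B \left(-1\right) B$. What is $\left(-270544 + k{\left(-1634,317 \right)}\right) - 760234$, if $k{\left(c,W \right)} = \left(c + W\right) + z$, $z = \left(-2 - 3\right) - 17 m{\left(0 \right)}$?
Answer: $-1032100$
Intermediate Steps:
$m{\left(B \right)} = - B^{2}$ ($m{\left(B \right)} = - B B = - B^{2}$)
$z = -5$ ($z = \left(-2 - 3\right) - 17 \left(- 0^{2}\right) = -5 - 17 \left(\left(-1\right) 0\right) = -5 - 0 = -5 + 0 = -5$)
$k{\left(c,W \right)} = -5 + W + c$ ($k{\left(c,W \right)} = \left(c + W\right) - 5 = \left(W + c\right) - 5 = -5 + W + c$)
$\left(-270544 + k{\left(-1634,317 \right)}\right) - 760234 = \left(-270544 - 1322\right) - 760234 = -271866 - 760234 = -1032100$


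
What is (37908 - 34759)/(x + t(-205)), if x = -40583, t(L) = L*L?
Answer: 3149/1442 ≈ 2.1838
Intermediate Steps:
t(L) = L**2
(37908 - 34759)/(x + t(-205)) = (37908 - 34759)/(-40583 + (-205)**2) = 3149/(-40583 + 42025) = 3149/1442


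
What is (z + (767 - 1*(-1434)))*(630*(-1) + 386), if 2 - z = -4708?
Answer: -1686284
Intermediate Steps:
z = 4710 (z = 2 - 1*(-4708) = 2 + 4708 = 4710)
(z + (767 - 1*(-1434)))*(630*(-1) + 386) = (4710 + (767 - 1*(-1434)))*(630*(-1) + 386) = (4710 + (767 + 1434))*(-630 + 386) = (4710 + 2201)*(-244) = 6911*(-244) = -1686284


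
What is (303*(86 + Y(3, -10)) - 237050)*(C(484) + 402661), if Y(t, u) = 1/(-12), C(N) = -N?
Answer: -339465138213/4 ≈ -8.4866e+10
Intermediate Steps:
Y(t, u) = -1/12
(303*(86 + Y(3, -10)) - 237050)*(C(484) + 402661) = (303*(86 - 1/12) - 237050)*(-1*484 + 402661) = (303*(1031/12) - 237050)*(-484 + 402661) = (104131/4 - 237050)*402177 = -844069/4*402177 = -339465138213/4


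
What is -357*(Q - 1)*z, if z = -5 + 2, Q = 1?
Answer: 0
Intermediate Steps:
z = -3
-357*(Q - 1)*z = -357*(1 - 1)*(-3) = -0*(-3) = -357*0 = 0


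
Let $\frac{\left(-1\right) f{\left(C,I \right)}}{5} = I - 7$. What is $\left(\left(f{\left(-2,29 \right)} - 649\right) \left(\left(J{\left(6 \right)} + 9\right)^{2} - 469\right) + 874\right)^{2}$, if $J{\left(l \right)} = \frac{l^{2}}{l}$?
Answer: $34622044900$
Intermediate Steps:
$J{\left(l \right)} = l$
$f{\left(C,I \right)} = 35 - 5 I$ ($f{\left(C,I \right)} = - 5 \left(I - 7\right) = - 5 \left(-7 + I\right) = 35 - 5 I$)
$\left(\left(f{\left(-2,29 \right)} - 649\right) \left(\left(J{\left(6 \right)} + 9\right)^{2} - 469\right) + 874\right)^{2} = \left(\left(\left(35 - 145\right) - 649\right) \left(\left(6 + 9\right)^{2} - 469\right) + 874\right)^{2} = \left(\left(\left(35 - 145\right) - 649\right) \left(15^{2} - 469\right) + 874\right)^{2} = \left(\left(-110 - 649\right) \left(225 - 469\right) + 874\right)^{2} = \left(\left(-759\right) \left(-244\right) + 874\right)^{2} = \left(185196 + 874\right)^{2} = 186070^{2} = 34622044900$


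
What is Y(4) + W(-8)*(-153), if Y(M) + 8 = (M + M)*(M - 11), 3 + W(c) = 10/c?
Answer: 2345/4 ≈ 586.25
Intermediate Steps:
W(c) = -3 + 10/c
Y(M) = -8 + 2*M*(-11 + M) (Y(M) = -8 + (M + M)*(M - 11) = -8 + (2*M)*(-11 + M) = -8 + 2*M*(-11 + M))
Y(4) + W(-8)*(-153) = (-8 - 22*4 + 2*4**2) + (-3 + 10/(-8))*(-153) = (-8 - 88 + 2*16) + (-3 + 10*(-1/8))*(-153) = (-8 - 88 + 32) + (-3 - 5/4)*(-153) = -64 - 17/4*(-153) = -64 + 2601/4 = 2345/4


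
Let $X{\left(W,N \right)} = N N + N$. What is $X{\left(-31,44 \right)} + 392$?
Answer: $2372$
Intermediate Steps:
$X{\left(W,N \right)} = N + N^{2}$ ($X{\left(W,N \right)} = N^{2} + N = N + N^{2}$)
$X{\left(-31,44 \right)} + 392 = 44 \left(1 + 44\right) + 392 = 44 \cdot 45 + 392 = 1980 + 392 = 2372$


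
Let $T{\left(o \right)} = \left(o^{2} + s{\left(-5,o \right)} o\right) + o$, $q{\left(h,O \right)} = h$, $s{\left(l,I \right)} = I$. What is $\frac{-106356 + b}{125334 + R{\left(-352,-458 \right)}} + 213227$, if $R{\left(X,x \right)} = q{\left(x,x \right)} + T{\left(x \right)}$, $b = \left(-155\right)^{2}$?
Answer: $\frac{115983891411}{543946} \approx 2.1323 \cdot 10^{5}$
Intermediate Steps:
$b = 24025$
$T{\left(o \right)} = o + 2 o^{2}$ ($T{\left(o \right)} = \left(o^{2} + o o\right) + o = \left(o^{2} + o^{2}\right) + o = 2 o^{2} + o = o + 2 o^{2}$)
$R{\left(X,x \right)} = x + x \left(1 + 2 x\right)$
$\frac{-106356 + b}{125334 + R{\left(-352,-458 \right)}} + 213227 = \frac{-106356 + 24025}{125334 + 2 \left(-458\right) \left(1 - 458\right)} + 213227 = - \frac{82331}{125334 + 2 \left(-458\right) \left(-457\right)} + 213227 = - \frac{82331}{125334 + 418612} + 213227 = - \frac{82331}{543946} + 213227 = \frac{115983891411}{543946}$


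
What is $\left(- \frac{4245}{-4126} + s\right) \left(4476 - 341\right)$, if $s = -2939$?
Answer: $- \frac{50124755315}{4126} \approx -1.2149 \cdot 10^{7}$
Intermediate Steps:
$\left(- \frac{4245}{-4126} + s\right) \left(4476 - 341\right) = \left(- \frac{4245}{-4126} - 2939\right) \left(4476 - 341\right) = \left(\left(-4245\right) \left(- \frac{1}{4126}\right) - 2939\right) 4135 = \left(\frac{4245}{4126} - 2939\right) 4135 = \left(- \frac{12122069}{4126}\right) 4135 = - \frac{50124755315}{4126}$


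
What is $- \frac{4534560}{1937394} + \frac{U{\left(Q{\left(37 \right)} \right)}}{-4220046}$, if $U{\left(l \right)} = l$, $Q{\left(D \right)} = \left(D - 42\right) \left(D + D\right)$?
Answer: $- \frac{531537082055}{227108105559} \approx -2.3405$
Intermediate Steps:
$Q{\left(D \right)} = 2 D \left(-42 + D\right)$ ($Q{\left(D \right)} = \left(-42 + D\right) 2 D = 2 D \left(-42 + D\right)$)
$- \frac{4534560}{1937394} + \frac{U{\left(Q{\left(37 \right)} \right)}}{-4220046} = - \frac{4534560}{1937394} + \frac{2 \cdot 37 \left(-42 + 37\right)}{-4220046} = \left(-4534560\right) \frac{1}{1937394} + 2 \cdot 37 \left(-5\right) \left(- \frac{1}{4220046}\right) = - \frac{251920}{107633} - - \frac{185}{2110023} = - \frac{251920}{107633} + \frac{185}{2110023} = - \frac{531537082055}{227108105559}$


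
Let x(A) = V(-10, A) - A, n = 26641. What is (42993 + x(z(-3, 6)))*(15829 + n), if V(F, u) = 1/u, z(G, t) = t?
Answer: 5476994905/3 ≈ 1.8257e+9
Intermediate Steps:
x(A) = 1/A - A
(42993 + x(z(-3, 6)))*(15829 + n) = (42993 + (1/6 - 1*6))*(15829 + 26641) = (42993 + (⅙ - 6))*42470 = (42993 - 35/6)*42470 = (257923/6)*42470 = 5476994905/3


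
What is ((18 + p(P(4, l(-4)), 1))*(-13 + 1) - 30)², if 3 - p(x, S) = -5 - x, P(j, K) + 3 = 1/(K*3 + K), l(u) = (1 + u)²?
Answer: 844561/9 ≈ 93840.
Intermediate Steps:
P(j, K) = -3 + 1/(4*K) (P(j, K) = -3 + 1/(K*3 + K) = -3 + 1/(3*K + K) = -3 + 1/(4*K))
p(x, S) = 8 + x (p(x, S) = 3 - (-5 - x) = 3 + (5 + x) = 8 + x)
((18 + p(P(4, l(-4)), 1))*(-13 + 1) - 30)² = ((18 + (8 + (-3 + 1/(4*((1 - 4)²)))))*(-13 + 1) - 30)² = ((18 + (8 + (-3 + 1/(4*((-3)²)))))*(-12) - 30)² = ((18 + (8 + (-3 + (¼)/9)))*(-12) - 30)² = ((18 + (8 + (-3 + (¼)*(⅑))))*(-12) - 30)² = ((18 + (8 + (-3 + 1/36)))*(-12) - 30)² = ((18 + (8 - 107/36))*(-12) - 30)² = ((18 + 181/36)*(-12) - 30)² = ((829/36)*(-12) - 30)² = (-829/3 - 30)² = (-919/3)² = 844561/9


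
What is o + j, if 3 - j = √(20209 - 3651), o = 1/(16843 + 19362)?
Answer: 108616/36205 - √16558 ≈ -125.68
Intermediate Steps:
o = 1/36205 ≈ 2.7620e-5
j = 3 - √16558 (j = 3 - √(20209 - 3651) = 3 - √16558 ≈ -125.68)
o + j = 1/36205 + (3 - √16558) = 108616/36205 - √16558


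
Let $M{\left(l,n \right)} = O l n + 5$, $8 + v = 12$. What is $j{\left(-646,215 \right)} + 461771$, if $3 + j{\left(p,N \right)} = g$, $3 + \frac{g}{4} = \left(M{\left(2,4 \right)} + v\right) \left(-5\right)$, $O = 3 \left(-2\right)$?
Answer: $462536$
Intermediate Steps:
$v = 4$ ($v = -8 + 12 = 4$)
$O = -6$
$M{\left(l,n \right)} = 5 - 6 l n$ ($M{\left(l,n \right)} = - 6 l n + 5 = 5 - 6 l n$)
$g = 768$ ($g = -12 + 4 \left(\left(5 - 12 \cdot 4\right) + 4\right) \left(-5\right) = -12 + 4 \left(\left(5 - 48\right) + 4\right) \left(-5\right) = -12 + 4 \left(-43 + 4\right) \left(-5\right) = -12 + 4 \left(\left(-39\right) \left(-5\right)\right) = -12 + 4 \cdot 195 = -12 + 780 = 768$)
$j{\left(p,N \right)} = 765$ ($j{\left(p,N \right)} = -3 + 768 = 765$)
$j{\left(-646,215 \right)} + 461771 = 765 + 461771 = 462536$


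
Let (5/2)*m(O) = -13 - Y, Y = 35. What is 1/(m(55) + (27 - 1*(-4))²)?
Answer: 5/4709 ≈ 0.0010618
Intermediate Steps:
m(O) = -96/5 (m(O) = 2*(-13 - 1*35)/5 = 2*(-13 - 35)/5 = (⅖)*(-48) = -96/5)
1/(m(55) + (27 - 1*(-4))²) = 1/(-96/5 + (27 - 1*(-4))²) = 1/(-96/5 + (27 + 4)²) = 1/(-96/5 + 31²) = 1/(-96/5 + 961) = 1/(4709/5) = 5/4709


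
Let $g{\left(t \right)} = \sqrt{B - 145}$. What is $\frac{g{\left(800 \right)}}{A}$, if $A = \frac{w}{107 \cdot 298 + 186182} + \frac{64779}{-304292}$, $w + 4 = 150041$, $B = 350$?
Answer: $\frac{8294543482 \sqrt{205}}{3941103979} \approx 30.134$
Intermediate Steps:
$w = 150037$ ($w = -4 + 150041 = 150037$)
$g{\left(t \right)} = \sqrt{205}$ ($g{\left(t \right)} = \sqrt{350 - 145} = \sqrt{205}$)
$A = \frac{3941103979}{8294543482}$ ($A = \frac{150037}{107 \cdot 298 + 186182} + \frac{64779}{-304292} = \frac{150037}{31886 + 186182} + 64779 \left(- \frac{1}{304292}\right) = \frac{150037}{218068} - \frac{64779}{304292} = \frac{3941103979}{8294543482} \approx 0.47514$)
$\frac{g{\left(800 \right)}}{A} = \frac{\sqrt{205}}{\frac{3941103979}{8294543482}} = \sqrt{205} \cdot \frac{8294543482}{3941103979} = \frac{8294543482 \sqrt{205}}{3941103979}$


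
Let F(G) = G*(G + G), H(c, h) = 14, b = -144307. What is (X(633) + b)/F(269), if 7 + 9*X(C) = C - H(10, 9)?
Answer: -144239/144722 ≈ -0.99666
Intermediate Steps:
F(G) = 2*G**2 (F(G) = G*(2*G) = 2*G**2)
X(C) = -7/3 + C/9 (X(C) = -7/9 + (C - 1*14)/9 = -7/9 + (C - 14)/9 = -7/9 + (-14 + C)/9 = -7/9 + (-14/9 + C/9) = -7/3 + C/9)
(X(633) + b)/F(269) = ((-7/3 + (1/9)*633) - 144307)/((2*269**2)) = ((-7/3 + 211/3) - 144307)/((2*72361)) = (68 - 144307)/144722 = -144239*1/144722 = -144239/144722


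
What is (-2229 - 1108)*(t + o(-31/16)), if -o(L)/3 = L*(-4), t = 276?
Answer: -3373707/4 ≈ -8.4343e+5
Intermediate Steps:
o(L) = 12*L (o(L) = -3*L*(-4) = -(-12)*L = 12*L)
(-2229 - 1108)*(t + o(-31/16)) = (-2229 - 1108)*(276 + 12*(-31/16)) = -3337*(276 + 12*(-31*1/16)) = -3337*(276 + 12*(-31/16)) = -3337*(276 - 93/4) = -3337*1011/4 = -3373707/4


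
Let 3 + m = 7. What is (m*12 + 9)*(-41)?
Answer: -2337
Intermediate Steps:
m = 4 (m = -3 + 7 = 4)
(m*12 + 9)*(-41) = (4*12 + 9)*(-41) = (48 + 9)*(-41) = 57*(-41) = -2337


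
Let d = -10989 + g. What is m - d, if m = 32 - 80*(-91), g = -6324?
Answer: 24625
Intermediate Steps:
d = -17313 (d = -10989 - 6324 = -17313)
m = 7312 (m = 32 + 7280 = 7312)
m - d = 7312 - 1*(-17313) = 7312 + 17313 = 24625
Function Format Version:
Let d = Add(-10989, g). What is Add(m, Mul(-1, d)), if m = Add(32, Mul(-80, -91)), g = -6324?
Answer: 24625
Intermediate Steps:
d = -17313 (d = Add(-10989, -6324) = -17313)
m = 7312 (m = Add(32, 7280) = 7312)
Add(m, Mul(-1, d)) = Add(7312, Mul(-1, -17313)) = Add(7312, 17313) = 24625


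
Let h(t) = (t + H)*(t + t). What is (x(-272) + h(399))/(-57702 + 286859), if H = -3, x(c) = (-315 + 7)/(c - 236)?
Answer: 40133093/29102939 ≈ 1.3790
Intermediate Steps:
x(c) = -308/(-236 + c)
h(t) = 2*t*(-3 + t) (h(t) = (t - 3)*(t + t) = (-3 + t)*(2*t) = 2*t*(-3 + t))
(x(-272) + h(399))/(-57702 + 286859) = (-308/(-236 - 272) + 2*399*(-3 + 399))/(-57702 + 286859) = (-308/(-508) + 2*399*396)/229157 = (-308*(-1/508) + 316008)*(1/229157) = (77/127 + 316008)*(1/229157) = (40133093/127)*(1/229157) = 40133093/29102939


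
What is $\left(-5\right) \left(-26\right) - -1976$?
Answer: $2106$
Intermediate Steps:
$\left(-5\right) \left(-26\right) - -1976 = 130 + 1976 = 2106$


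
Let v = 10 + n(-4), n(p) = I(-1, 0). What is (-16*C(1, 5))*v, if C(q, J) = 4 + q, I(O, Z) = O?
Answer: -720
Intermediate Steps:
n(p) = -1
v = 9 (v = 10 - 1 = 9)
(-16*C(1, 5))*v = -16*(4 + 1)*9 = -16*5*9 = -80*9 = -720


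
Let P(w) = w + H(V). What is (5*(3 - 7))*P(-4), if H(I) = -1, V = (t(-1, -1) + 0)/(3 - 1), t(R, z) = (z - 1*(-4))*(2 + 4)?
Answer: 100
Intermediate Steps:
t(R, z) = 24 + 6*z (t(R, z) = (z + 4)*6 = (4 + z)*6 = 24 + 6*z)
V = 9 (V = ((24 + 6*(-1)) + 0)/(3 - 1) = ((24 - 6) + 0)/2 = (18 + 0)*(1/2) = 18*(1/2) = 9)
P(w) = -1 + w (P(w) = w - 1 = -1 + w)
(5*(3 - 7))*P(-4) = (5*(3 - 7))*(-1 - 4) = (5*(-4))*(-5) = -20*(-5) = 100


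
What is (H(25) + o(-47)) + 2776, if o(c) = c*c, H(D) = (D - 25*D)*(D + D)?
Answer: -25015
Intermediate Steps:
H(D) = -48*D**2 (H(D) = (-24*D)*(2*D) = -48*D**2)
o(c) = c**2
(H(25) + o(-47)) + 2776 = (-48*25**2 + (-47)**2) + 2776 = (-48*625 + 2209) + 2776 = (-30000 + 2209) + 2776 = -27791 + 2776 = -25015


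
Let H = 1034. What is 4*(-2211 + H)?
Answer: -4708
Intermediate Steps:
4*(-2211 + H) = 4*(-2211 + 1034) = 4*(-1177) = -4708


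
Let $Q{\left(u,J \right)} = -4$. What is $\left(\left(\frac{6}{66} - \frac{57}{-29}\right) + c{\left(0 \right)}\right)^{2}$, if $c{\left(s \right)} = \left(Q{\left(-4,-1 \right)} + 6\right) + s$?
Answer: $\frac{1674436}{101761} \approx 16.455$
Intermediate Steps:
$c{\left(s \right)} = 2 + s$ ($c{\left(s \right)} = \left(-4 + 6\right) + s = 2 + s$)
$\left(\left(\frac{6}{66} - \frac{57}{-29}\right) + c{\left(0 \right)}\right)^{2} = \left(\left(\frac{6}{66} - \frac{57}{-29}\right) + \left(2 + 0\right)\right)^{2} = \left(\left(6 \cdot \frac{1}{66} - - \frac{57}{29}\right) + 2\right)^{2} = \left(\left(\frac{1}{11} + \frac{57}{29}\right) + 2\right)^{2} = \left(\frac{656}{319} + 2\right)^{2} = \left(\frac{1294}{319}\right)^{2} = \frac{1674436}{101761}$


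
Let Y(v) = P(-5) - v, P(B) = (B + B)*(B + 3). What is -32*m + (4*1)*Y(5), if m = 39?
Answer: -1188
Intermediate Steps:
P(B) = 2*B*(3 + B) (P(B) = (2*B)*(3 + B) = 2*B*(3 + B))
Y(v) = 20 - v (Y(v) = 2*(-5)*(3 - 5) - v = 2*(-5)*(-2) - v = 20 - v)
-32*m + (4*1)*Y(5) = -32*39 + (4*1)*(20 - 1*5) = -1248 + 4*(20 - 5) = -1248 + 4*15 = -1248 + 60 = -1188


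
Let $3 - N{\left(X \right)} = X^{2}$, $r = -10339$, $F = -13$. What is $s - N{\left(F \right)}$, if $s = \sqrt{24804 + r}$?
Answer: $166 + \sqrt{14465} \approx 286.27$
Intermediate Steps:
$s = \sqrt{14465}$ ($s = \sqrt{24804 - 10339} = \sqrt{14465} \approx 120.27$)
$N{\left(X \right)} = 3 - X^{2}$
$s - N{\left(F \right)} = \sqrt{14465} - \left(3 - \left(-13\right)^{2}\right) = \sqrt{14465} - \left(3 - 169\right) = \sqrt{14465} - -166 = \sqrt{14465} + 166 = 166 + \sqrt{14465}$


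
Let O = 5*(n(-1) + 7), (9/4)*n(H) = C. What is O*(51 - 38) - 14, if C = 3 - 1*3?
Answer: 441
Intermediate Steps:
C = 0 (C = 3 - 3 = 0)
n(H) = 0 (n(H) = (4/9)*0 = 0)
O = 35 (O = 5*(0 + 7) = 5*7 = 35)
O*(51 - 38) - 14 = 35*(51 - 38) - 14 = 35*13 - 14 = 455 - 14 = 441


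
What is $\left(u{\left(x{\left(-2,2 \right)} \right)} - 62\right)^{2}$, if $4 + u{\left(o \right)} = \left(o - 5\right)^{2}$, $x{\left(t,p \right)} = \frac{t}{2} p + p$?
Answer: $1681$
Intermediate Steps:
$x{\left(t,p \right)} = p + \frac{p t}{2}$ ($x{\left(t,p \right)} = \frac{t}{2} p + p = \frac{p t}{2} + p = p + \frac{p t}{2}$)
$u{\left(o \right)} = -4 + \left(-5 + o\right)^{2}$ ($u{\left(o \right)} = -4 + \left(o - 5\right)^{2} = -4 + \left(-5 + o\right)^{2}$)
$\left(u{\left(x{\left(-2,2 \right)} \right)} - 62\right)^{2} = \left(\left(-4 + \left(-5 + \frac{1}{2} \cdot 2 \left(2 - 2\right)\right)^{2}\right) - 62\right)^{2} = \left(\left(-4 + \left(-5 + \frac{1}{2} \cdot 2 \cdot 0\right)^{2}\right) - 62\right)^{2} = \left(\left(-4 + \left(-5 + 0\right)^{2}\right) - 62\right)^{2} = \left(\left(-4 + \left(-5\right)^{2}\right) - 62\right)^{2} = \left(\left(-4 + 25\right) - 62\right)^{2} = \left(21 - 62\right)^{2} = \left(-41\right)^{2} = 1681$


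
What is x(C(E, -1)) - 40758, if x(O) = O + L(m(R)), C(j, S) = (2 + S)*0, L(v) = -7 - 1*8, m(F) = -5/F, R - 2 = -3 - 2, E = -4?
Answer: -40773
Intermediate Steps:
R = -3 (R = 2 + (-3 - 2) = 2 - 5 = -3)
L(v) = -15 (L(v) = -7 - 8 = -15)
C(j, S) = 0
x(O) = -15 + O (x(O) = O - 15 = -15 + O)
x(C(E, -1)) - 40758 = (-15 + 0) - 40758 = -15 - 40758 = -40773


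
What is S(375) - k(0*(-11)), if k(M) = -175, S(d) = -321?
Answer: -146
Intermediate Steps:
S(375) - k(0*(-11)) = -321 - 1*(-175) = -321 + 175 = -146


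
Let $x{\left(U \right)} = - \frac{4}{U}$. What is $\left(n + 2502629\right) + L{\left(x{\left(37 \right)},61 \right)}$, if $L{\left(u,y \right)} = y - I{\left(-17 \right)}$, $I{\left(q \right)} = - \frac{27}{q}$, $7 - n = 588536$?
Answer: $\frac{32540710}{17} \approx 1.9142 \cdot 10^{6}$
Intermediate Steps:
$n = -588529$ ($n = 7 - 588536 = -588529$)
$L{\left(u,y \right)} = - \frac{27}{17} + y$ ($L{\left(u,y \right)} = y - - \frac{27}{-17} = y - \left(-27\right) \left(- \frac{1}{17}\right) = y - \frac{27}{17} = - \frac{27}{17} + y$)
$\left(n + 2502629\right) + L{\left(x{\left(37 \right)},61 \right)} = \left(-588529 + 2502629\right) + \left(- \frac{27}{17} + 61\right) = 1914100 + \frac{1010}{17} = \frac{32540710}{17}$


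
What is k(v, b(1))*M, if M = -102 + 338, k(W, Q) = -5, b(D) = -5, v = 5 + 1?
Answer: -1180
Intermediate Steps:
v = 6
M = 236
k(v, b(1))*M = -5*236 = -1180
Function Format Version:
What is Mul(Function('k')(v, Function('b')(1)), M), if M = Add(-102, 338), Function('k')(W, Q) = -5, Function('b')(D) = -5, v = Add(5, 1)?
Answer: -1180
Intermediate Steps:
v = 6
M = 236
Mul(Function('k')(v, Function('b')(1)), M) = Mul(-5, 236) = -1180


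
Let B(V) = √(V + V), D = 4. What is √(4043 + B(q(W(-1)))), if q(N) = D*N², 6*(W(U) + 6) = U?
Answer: √(36387 + 111*√2)/3 ≈ 63.722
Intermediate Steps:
W(U) = -6 + U/6
q(N) = 4*N²
B(V) = √2*√V (B(V) = √(2*V) = √2*√V)
√(4043 + B(q(W(-1)))) = √(4043 + √2*√(4*(-6 + (⅙)*(-1))²)) = √(4043 + √2*√(4*(-6 - ⅙)²)) = √(4043 + √2*√(4*(-37/6)²)) = √(4043 + √2*√(4*(1369/36))) = √(4043 + √2*√(1369/9)) = √(4043 + √2*(37/3)) = √(4043 + 37*√2/3)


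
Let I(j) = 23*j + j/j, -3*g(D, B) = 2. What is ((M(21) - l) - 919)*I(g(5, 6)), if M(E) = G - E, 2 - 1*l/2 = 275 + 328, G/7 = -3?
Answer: -10363/3 ≈ -3454.3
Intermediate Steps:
g(D, B) = -⅔ (g(D, B) = -⅓*2 = -⅔)
G = -21 (G = 7*(-3) = -21)
I(j) = 1 + 23*j (I(j) = 23*j + 1 = 1 + 23*j)
l = -1202 (l = 4 - 2*(275 + 328) = 4 - 2*603 = 4 - 1206 = -1202)
M(E) = -21 - E
((M(21) - l) - 919)*I(g(5, 6)) = (((-21 - 1*21) - 1*(-1202)) - 919)*(1 + 23*(-⅔)) = (((-21 - 21) + 1202) - 919)*(1 - 46/3) = ((-42 + 1202) - 919)*(-43/3) = (1160 - 919)*(-43/3) = 241*(-43/3) = -10363/3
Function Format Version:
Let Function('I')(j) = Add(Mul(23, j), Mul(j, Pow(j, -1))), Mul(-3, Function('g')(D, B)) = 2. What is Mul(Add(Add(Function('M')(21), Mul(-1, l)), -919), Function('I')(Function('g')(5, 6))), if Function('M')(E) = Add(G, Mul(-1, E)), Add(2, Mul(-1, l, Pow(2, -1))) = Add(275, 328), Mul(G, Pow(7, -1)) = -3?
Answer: Rational(-10363, 3) ≈ -3454.3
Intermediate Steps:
Function('g')(D, B) = Rational(-2, 3) (Function('g')(D, B) = Mul(Rational(-1, 3), 2) = Rational(-2, 3))
G = -21 (G = Mul(7, -3) = -21)
Function('I')(j) = Add(1, Mul(23, j)) (Function('I')(j) = Add(Mul(23, j), 1) = Add(1, Mul(23, j)))
l = -1202 (l = Add(4, Mul(-2, Add(275, 328))) = Add(4, Mul(-2, 603)) = Add(4, -1206) = -1202)
Function('M')(E) = Add(-21, Mul(-1, E))
Mul(Add(Add(Function('M')(21), Mul(-1, l)), -919), Function('I')(Function('g')(5, 6))) = Mul(Add(Add(Add(-21, Mul(-1, 21)), Mul(-1, -1202)), -919), Add(1, Mul(23, Rational(-2, 3)))) = Mul(Add(Add(Add(-21, -21), 1202), -919), Add(1, Rational(-46, 3))) = Mul(Add(Add(-42, 1202), -919), Rational(-43, 3)) = Mul(Add(1160, -919), Rational(-43, 3)) = Mul(241, Rational(-43, 3)) = Rational(-10363, 3)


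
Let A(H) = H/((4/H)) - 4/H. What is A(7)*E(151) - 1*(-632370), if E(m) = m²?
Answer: 25162287/28 ≈ 8.9865e+5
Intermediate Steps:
A(H) = -4/H + H²/4 (A(H) = H*(H/4) - 4/H = H²/4 - 4/H = -4/H + H²/4)
A(7)*E(151) - 1*(-632370) = ((¼)*(-16 + 7³)/7)*151² - 1*(-632370) = ((¼)*(⅐)*(-16 + 343))*22801 + 632370 = ((¼)*(⅐)*327)*22801 + 632370 = (327/28)*22801 + 632370 = 7455927/28 + 632370 = 25162287/28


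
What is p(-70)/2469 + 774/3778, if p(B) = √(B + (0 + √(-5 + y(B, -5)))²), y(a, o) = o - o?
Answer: 387/1889 + 5*I*√3/2469 ≈ 0.20487 + 0.0035076*I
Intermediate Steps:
y(a, o) = 0
p(B) = √(-5 + B) (p(B) = √(B + (0 + √(-5 + 0))²) = √(B + (0 + √(-5))²) = √(B + (0 + I*√5)²) = √(B + (I*√5)²) = √(B - 5) = √(-5 + B))
p(-70)/2469 + 774/3778 = √(-5 - 70)/2469 + 774/3778 = √(-75)*(1/2469) + 774*(1/3778) = (5*I*√3)*(1/2469) + 387/1889 = 5*I*√3/2469 + 387/1889 = 387/1889 + 5*I*√3/2469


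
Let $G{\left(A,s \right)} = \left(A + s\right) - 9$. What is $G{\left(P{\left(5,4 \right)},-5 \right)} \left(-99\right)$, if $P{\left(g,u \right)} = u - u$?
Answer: $1386$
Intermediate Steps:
$P{\left(g,u \right)} = 0$
$G{\left(A,s \right)} = -9 + A + s$
$G{\left(P{\left(5,4 \right)},-5 \right)} \left(-99\right) = \left(-9 + 0 - 5\right) \left(-99\right) = \left(-14\right) \left(-99\right) = 1386$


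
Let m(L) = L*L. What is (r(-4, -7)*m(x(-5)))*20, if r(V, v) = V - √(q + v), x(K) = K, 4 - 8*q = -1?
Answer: -2000 - 125*I*√102 ≈ -2000.0 - 1262.4*I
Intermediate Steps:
q = 5/8 (q = ½ - ⅛*(-1) = ½ + ⅛ = 5/8 ≈ 0.62500)
r(V, v) = V - √(5/8 + v)
m(L) = L²
(r(-4, -7)*m(x(-5)))*20 = ((-4 - √(10 + 16*(-7))/4)*(-5)²)*20 = ((-4 - √(10 - 112)/4)*25)*20 = ((-4 - I*√102/4)*25)*20 = (-100 - 25*I*√102/4)*20 = -2000 - 125*I*√102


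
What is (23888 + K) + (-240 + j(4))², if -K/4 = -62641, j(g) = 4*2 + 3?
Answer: 326893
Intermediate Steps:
j(g) = 11 (j(g) = 8 + 3 = 11)
K = 250564 (K = -4*(-62641) = 250564)
(23888 + K) + (-240 + j(4))² = (23888 + 250564) + (-240 + 11)² = 274452 + (-229)² = 274452 + 52441 = 326893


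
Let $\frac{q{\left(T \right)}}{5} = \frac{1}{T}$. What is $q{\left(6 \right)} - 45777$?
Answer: $- \frac{274657}{6} \approx -45776.0$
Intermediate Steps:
$q{\left(T \right)} = \frac{5}{T}$
$q{\left(6 \right)} - 45777 = \frac{5}{6} - 45777 = - \frac{274657}{6}$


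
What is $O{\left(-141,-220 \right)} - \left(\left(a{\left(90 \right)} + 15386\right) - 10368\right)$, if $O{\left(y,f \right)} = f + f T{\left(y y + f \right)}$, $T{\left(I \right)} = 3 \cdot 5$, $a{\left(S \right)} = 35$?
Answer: $-8573$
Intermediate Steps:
$T{\left(I \right)} = 15$
$O{\left(y,f \right)} = 16 f$ ($O{\left(y,f \right)} = f + f 15 = f + 15 f = 16 f$)
$O{\left(-141,-220 \right)} - \left(\left(a{\left(90 \right)} + 15386\right) - 10368\right) = 16 \left(-220\right) - \left(\left(35 + 15386\right) - 10368\right) = -3520 - \left(15421 - 10368\right) = -3520 - 5053 = -8573$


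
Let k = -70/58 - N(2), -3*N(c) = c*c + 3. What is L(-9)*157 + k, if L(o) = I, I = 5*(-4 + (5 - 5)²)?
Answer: -273082/87 ≈ -3138.9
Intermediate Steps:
N(c) = -1 - c²/3 (N(c) = -(c*c + 3)/3 = -(c² + 3)/3 = -(3 + c²)/3 = -1 - c²/3)
k = 98/87 (k = -70/58 - (-1 - ⅓*2²) = -70*1/58 - (-1 - ⅓*4) = -35/29 - (-1 - 4/3) = -35/29 - 1*(-7/3) = -35/29 + 7/3 = 98/87 ≈ 1.1264)
I = -20 (I = 5*(-4 + 0²) = 5*(-4 + 0) = 5*(-4) = -20)
L(o) = -20
L(-9)*157 + k = -20*157 + 98/87 = -3140 + 98/87 = -273082/87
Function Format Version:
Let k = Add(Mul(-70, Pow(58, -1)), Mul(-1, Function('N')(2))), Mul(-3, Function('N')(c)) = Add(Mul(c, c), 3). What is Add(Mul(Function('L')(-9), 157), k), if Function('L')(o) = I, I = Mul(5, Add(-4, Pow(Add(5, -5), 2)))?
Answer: Rational(-273082, 87) ≈ -3138.9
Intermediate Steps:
Function('N')(c) = Add(-1, Mul(Rational(-1, 3), Pow(c, 2))) (Function('N')(c) = Mul(Rational(-1, 3), Add(Mul(c, c), 3)) = Mul(Rational(-1, 3), Add(Pow(c, 2), 3)) = Mul(Rational(-1, 3), Add(3, Pow(c, 2))) = Add(-1, Mul(Rational(-1, 3), Pow(c, 2))))
k = Rational(98, 87) (k = Add(Mul(-70, Pow(58, -1)), Mul(-1, Add(-1, Mul(Rational(-1, 3), Pow(2, 2))))) = Add(Mul(-70, Rational(1, 58)), Mul(-1, Add(-1, Mul(Rational(-1, 3), 4)))) = Add(Rational(-35, 29), Mul(-1, Add(-1, Rational(-4, 3)))) = Add(Rational(-35, 29), Mul(-1, Rational(-7, 3))) = Add(Rational(-35, 29), Rational(7, 3)) = Rational(98, 87) ≈ 1.1264)
I = -20 (I = Mul(5, Add(-4, Pow(0, 2))) = Mul(5, Add(-4, 0)) = Mul(5, -4) = -20)
Function('L')(o) = -20
Add(Mul(Function('L')(-9), 157), k) = Add(Mul(-20, 157), Rational(98, 87)) = Add(-3140, Rational(98, 87)) = Rational(-273082, 87)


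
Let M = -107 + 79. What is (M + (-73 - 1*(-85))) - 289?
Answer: -305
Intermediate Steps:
M = -28
(M + (-73 - 1*(-85))) - 289 = (-28 + (-73 - 1*(-85))) - 289 = (-28 + (-73 + 85)) - 289 = (-28 + 12) - 289 = -16 - 289 = -305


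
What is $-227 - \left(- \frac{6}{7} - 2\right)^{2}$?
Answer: $- \frac{11523}{49} \approx -235.16$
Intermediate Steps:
$-227 - \left(- \frac{6}{7} - 2\right)^{2} = -227 - \left(- \frac{20}{7}\right)^{2} = -227 - \frac{400}{49} = - \frac{11523}{49}$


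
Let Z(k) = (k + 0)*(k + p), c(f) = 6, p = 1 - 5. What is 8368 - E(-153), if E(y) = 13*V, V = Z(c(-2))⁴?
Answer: -261200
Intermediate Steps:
p = -4
Z(k) = k*(-4 + k) (Z(k) = (k + 0)*(k - 4) = k*(-4 + k))
V = 20736 (V = (6*(-4 + 6))⁴ = (6*2)⁴ = 12⁴ = 20736)
E(y) = 269568 (E(y) = 13*20736 = 269568)
8368 - E(-153) = 8368 - 1*269568 = 8368 - 269568 = -261200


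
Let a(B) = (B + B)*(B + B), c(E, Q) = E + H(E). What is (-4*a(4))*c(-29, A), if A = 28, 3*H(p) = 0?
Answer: 7424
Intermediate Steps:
H(p) = 0 (H(p) = (1/3)*0 = 0)
c(E, Q) = E (c(E, Q) = E + 0 = E)
a(B) = 4*B**2 (a(B) = (2*B)*(2*B) = 4*B**2)
(-4*a(4))*c(-29, A) = -16*4**2*(-29) = -16*16*(-29) = -4*64*(-29) = -256*(-29) = 7424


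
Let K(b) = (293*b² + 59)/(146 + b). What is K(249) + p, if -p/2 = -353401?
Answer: 297353142/395 ≈ 7.5279e+5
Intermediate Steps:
p = 706802 (p = -2*(-353401) = 706802)
K(b) = (59 + 293*b²)/(146 + b)
K(249) + p = (59 + 293*249²)/(146 + 249) + 706802 = (59 + 293*62001)/395 + 706802 = (59 + 18166293)/395 + 706802 = (1/395)*18166352 + 706802 = 18166352/395 + 706802 = 297353142/395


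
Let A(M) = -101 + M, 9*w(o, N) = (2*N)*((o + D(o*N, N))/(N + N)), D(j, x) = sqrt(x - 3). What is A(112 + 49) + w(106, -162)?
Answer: 646/9 + I*sqrt(165)/9 ≈ 71.778 + 1.4272*I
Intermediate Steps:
D(j, x) = sqrt(-3 + x)
w(o, N) = o/9 + sqrt(-3 + N)/9 (w(o, N) = ((2*N)*((o + sqrt(-3 + N))/(N + N)))/9 = ((2*N)*((o + sqrt(-3 + N))/((2*N))))/9 = ((2*N)*((o + sqrt(-3 + N))*(1/(2*N))))/9 = ((2*N)*((o + sqrt(-3 + N))/(2*N)))/9 = (o + sqrt(-3 + N))/9 = o/9 + sqrt(-3 + N)/9)
A(112 + 49) + w(106, -162) = (-101 + (112 + 49)) + ((1/9)*106 + sqrt(-3 - 162)/9) = (-101 + 161) + (106/9 + sqrt(-165)/9) = 60 + (106/9 + (I*sqrt(165))/9) = 60 + (106/9 + I*sqrt(165)/9) = 646/9 + I*sqrt(165)/9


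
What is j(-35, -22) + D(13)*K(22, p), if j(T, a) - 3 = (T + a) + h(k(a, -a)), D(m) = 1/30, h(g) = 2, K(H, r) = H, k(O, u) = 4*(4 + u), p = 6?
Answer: -769/15 ≈ -51.267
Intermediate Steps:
k(O, u) = 16 + 4*u
D(m) = 1/30
j(T, a) = 5 + T + a (j(T, a) = 3 + ((T + a) + 2) = 3 + (2 + T + a) = 5 + T + a)
j(-35, -22) + D(13)*K(22, p) = (5 - 35 - 22) + (1/30)*22 = -52 + 11/15 = -769/15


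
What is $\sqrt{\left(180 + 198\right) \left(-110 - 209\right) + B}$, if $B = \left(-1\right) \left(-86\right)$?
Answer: $4 i \sqrt{7531} \approx 347.13 i$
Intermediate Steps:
$B = 86$
$\sqrt{\left(180 + 198\right) \left(-110 - 209\right) + B} = \sqrt{\left(180 + 198\right) \left(-110 - 209\right) + 86} = \sqrt{378 \left(-319\right) + 86} = \sqrt{-120582 + 86} = \sqrt{-120496} = 4 i \sqrt{7531}$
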